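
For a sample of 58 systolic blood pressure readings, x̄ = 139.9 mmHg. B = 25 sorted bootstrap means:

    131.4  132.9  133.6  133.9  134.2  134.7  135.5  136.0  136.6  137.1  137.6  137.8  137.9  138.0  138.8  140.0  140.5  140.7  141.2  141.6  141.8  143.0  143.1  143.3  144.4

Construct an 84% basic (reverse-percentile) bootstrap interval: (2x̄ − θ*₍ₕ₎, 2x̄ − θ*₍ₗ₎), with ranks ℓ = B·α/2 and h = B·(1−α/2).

Percentile endpoints at ranks 2 and 23: θ*₍2₎ = 132.9, θ*₍23₎ = 143.1.
Basic interval reflects these around x̄:
  lower = 2 × 139.9 − 143.1 = 136.7
  upper = 2 × 139.9 − 132.9 = 146.9

(136.7, 146.9)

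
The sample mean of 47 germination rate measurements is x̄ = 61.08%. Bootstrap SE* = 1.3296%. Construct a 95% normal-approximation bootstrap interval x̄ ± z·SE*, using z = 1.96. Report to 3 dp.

Margin = 1.96 × 1.3296 = 2.6060
Interval: 61.08 ± 2.6060

(58.474, 63.686)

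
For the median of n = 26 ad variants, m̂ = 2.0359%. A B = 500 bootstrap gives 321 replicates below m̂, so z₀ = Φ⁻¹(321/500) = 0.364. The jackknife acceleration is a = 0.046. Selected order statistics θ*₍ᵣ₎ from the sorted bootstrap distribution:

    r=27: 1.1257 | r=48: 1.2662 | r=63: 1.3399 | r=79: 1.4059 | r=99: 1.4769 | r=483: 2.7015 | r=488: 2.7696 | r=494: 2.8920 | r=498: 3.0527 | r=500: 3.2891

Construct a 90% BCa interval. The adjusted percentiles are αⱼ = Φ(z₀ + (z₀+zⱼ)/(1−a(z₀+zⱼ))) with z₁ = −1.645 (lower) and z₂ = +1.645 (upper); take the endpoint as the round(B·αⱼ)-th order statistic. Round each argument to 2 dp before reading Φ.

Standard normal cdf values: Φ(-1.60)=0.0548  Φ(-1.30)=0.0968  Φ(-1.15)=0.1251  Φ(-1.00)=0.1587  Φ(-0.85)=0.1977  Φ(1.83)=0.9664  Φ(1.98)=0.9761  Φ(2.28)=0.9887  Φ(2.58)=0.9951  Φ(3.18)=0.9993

(1.4769, 3.0527)

Lower: z₀ + z₁ = 0.364 + (-1.645) = -1.281; 1 − a(z₀+z₁) = 1 − (0.046)(-1.281) = 1.0589; argument = 0.364 + (-1.281)/1.0589 = -0.8457 → -0.85.
α₁ = Φ(-0.85) = 0.1977; rank = round(500 × 0.1977) = 99; θ*₍99₎ = 1.4769.
Upper: z₀ + z₂ = 2.009; 1 − a(z₀+z₂) = 0.9076; argument = 2.5776 → 2.58; α₂ = 0.9951; rank = 498; θ*₍498₎ = 3.0527.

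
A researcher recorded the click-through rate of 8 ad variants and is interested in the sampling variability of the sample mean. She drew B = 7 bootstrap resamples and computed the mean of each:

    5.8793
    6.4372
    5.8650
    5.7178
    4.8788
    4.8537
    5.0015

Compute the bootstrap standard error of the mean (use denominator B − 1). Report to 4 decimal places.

SE* = 0.6127

Bootstrap SE is the standard deviation of the 7 replicate means.
Mean of replicates: (5.8793 + 6.4372 + 5.8650 + 5.7178 + 4.8788 + 4.8537 + 5.0015) / 7 = 38.63330 / 7 = 5.51904
Sum of squared deviations: (+0.36026)² + (+0.91816)² + (+0.34596)² + (+0.19876)² + (−0.64024)² + (−0.66534)² + (−0.51754)² = 2.25243
Variance = 2.25243 / 6 = 0.37541
SE* = √0.37541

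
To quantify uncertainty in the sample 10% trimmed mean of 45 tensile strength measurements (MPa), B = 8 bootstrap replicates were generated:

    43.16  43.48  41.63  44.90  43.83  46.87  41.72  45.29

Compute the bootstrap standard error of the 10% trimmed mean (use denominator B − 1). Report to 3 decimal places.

Bootstrap SE is the standard deviation of the 8 replicate 10% trimmed means.
Mean of replicates: (43.16 + 43.48 + 41.63 + 44.90 + 43.83 + 46.87 + 41.72 + 45.29) / 8 = 350.8800 / 8 = 43.8600
Sum of squared deviations: (−0.7000)² + (−0.3800)² + (−2.2300)² + (+1.0400)² + (−0.0300)² + (+3.0100)² + (−2.1400)² + (+1.4300)² = 22.3744
Variance = 22.3744 / 7 = 3.1963
SE* = √3.1963

SE* = 1.788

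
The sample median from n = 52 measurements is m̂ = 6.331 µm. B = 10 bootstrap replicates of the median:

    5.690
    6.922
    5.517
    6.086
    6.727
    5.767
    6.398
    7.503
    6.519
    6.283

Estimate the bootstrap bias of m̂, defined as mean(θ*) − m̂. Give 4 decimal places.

bias = +0.0102

mean(θ*) = (5.690 + 6.922 + 5.517 + 6.086 + 6.727 + 5.767 + 6.398 + 7.503 + 6.519 + 6.283) / 10 = 6.34120
bias = 6.34120 − 6.331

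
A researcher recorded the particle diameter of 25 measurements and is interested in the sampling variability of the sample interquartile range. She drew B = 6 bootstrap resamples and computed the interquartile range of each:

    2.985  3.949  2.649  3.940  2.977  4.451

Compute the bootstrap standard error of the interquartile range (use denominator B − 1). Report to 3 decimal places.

Bootstrap SE is the standard deviation of the 6 replicate interquartile ranges.
Mean of replicates: (2.985 + 3.949 + 2.649 + 3.940 + 2.977 + 4.451) / 6 = 20.9510 / 6 = 3.4918
Sum of squared deviations: (−0.5068)² + (+0.4572)² + (−0.8428)² + (+0.4482)² + (−0.5148)² + (+0.9592)² = 2.5622
Variance = 2.5622 / 5 = 0.5124
SE* = √0.5124

SE* = 0.716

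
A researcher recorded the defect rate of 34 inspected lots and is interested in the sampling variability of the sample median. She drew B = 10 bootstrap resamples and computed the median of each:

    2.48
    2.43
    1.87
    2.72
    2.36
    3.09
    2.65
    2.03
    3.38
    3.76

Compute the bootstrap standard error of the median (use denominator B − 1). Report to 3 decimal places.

SE* = 0.588

Bootstrap SE is the standard deviation of the 10 replicate medians.
Mean of replicates: (2.48 + 2.43 + 1.87 + 2.72 + 2.36 + 3.09 + 2.65 + 2.03 + 3.38 + 3.76) / 10 = 26.7700 / 10 = 2.6770
Sum of squared deviations: (−0.1970)² + (−0.2470)² + (−0.8070)² + (+0.0430)² + (−0.3170)² + (+0.4130)² + (−0.0270)² + (−0.6470)² + (+0.7030)² + (+1.0830)² = 3.1104
Variance = 3.1104 / 9 = 0.3456
SE* = √0.3456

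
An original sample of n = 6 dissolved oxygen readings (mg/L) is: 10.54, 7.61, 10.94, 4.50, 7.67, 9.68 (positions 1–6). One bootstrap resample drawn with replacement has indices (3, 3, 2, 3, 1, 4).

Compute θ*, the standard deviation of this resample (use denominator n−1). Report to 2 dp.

θ* = 2.66

Resample values: 10.94, 10.94, 7.61, 10.94, 10.54, 4.50.
Mean = 9.2450; sum of squared deviations = 35.4843
s² = 35.4843 / 5 = 7.0969
s = √7.0969 = 2.66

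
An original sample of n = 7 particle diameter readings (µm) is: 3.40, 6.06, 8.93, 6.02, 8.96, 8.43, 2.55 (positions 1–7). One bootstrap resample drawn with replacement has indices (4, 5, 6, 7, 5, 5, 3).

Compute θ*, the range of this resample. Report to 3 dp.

θ* = 6.410

Resample values: 6.02, 8.96, 8.43, 2.55, 8.96, 8.96, 8.93.
Range = 8.96 − 2.55 = 6.410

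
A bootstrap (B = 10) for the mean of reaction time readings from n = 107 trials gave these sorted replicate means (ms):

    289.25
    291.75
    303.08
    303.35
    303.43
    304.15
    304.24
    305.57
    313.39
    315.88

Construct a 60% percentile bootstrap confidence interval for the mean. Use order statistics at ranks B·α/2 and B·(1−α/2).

α = 0.40; lower rank = 10 × 0.200 = 2; upper rank = 10 × 0.800 = 8.
The 2nd smallest replicate is 291.75; the 8th is 305.57.

(291.75, 305.57)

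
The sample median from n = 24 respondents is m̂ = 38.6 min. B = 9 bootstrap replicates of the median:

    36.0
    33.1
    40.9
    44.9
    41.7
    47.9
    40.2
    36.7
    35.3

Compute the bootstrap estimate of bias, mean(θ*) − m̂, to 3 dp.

bias = +1.033

mean(θ*) = (36.0 + 33.1 + 40.9 + 44.9 + 41.7 + 47.9 + 40.2 + 36.7 + 35.3) / 9 = 39.6333
bias = 39.6333 − 38.6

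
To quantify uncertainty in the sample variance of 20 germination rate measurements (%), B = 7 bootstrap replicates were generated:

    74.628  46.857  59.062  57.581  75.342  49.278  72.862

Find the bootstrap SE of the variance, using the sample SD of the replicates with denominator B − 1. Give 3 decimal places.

SE* = 12.072

Bootstrap SE is the standard deviation of the 7 replicate variances.
Mean of replicates: (74.628 + 46.857 + 59.062 + 57.581 + 75.342 + 49.278 + 72.862) / 7 = 435.6100 / 7 = 62.2300
Sum of squared deviations: (+12.3980)² + (−15.3730)² + (−3.1680)² + (−4.6490)² + (+13.1120)² + (−12.9520)² + (+10.6320)² = 874.4072
Variance = 874.4072 / 6 = 145.7345
SE* = √145.7345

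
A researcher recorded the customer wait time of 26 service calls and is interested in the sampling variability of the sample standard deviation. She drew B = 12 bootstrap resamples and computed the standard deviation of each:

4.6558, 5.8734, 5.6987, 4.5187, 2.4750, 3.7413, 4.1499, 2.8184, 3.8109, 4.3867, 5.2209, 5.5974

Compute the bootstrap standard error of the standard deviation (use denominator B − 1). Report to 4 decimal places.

SE* = 1.0910

Bootstrap SE is the standard deviation of the 12 replicate standard deviations.
Mean of replicates: (4.6558 + 5.8734 + 5.6987 + 4.5187 + 2.4750 + 3.7413 + 4.1499 + 2.8184 + 3.8109 + 4.3867 + 5.2209 + 5.5974) / 12 = 52.94710 / 12 = 4.41226
Sum of squared deviations: (+0.24354)² + (+1.46114)² + (+1.28644)² + (+0.10644)² + (−1.93726)² + (−0.67096)² + (−0.26236)² + (−1.59386)² + (−0.60136)² + (−0.02556)² + (+0.80864)² + (+1.18514)² = 13.09363
Variance = 13.09363 / 11 = 1.19033
SE* = √1.19033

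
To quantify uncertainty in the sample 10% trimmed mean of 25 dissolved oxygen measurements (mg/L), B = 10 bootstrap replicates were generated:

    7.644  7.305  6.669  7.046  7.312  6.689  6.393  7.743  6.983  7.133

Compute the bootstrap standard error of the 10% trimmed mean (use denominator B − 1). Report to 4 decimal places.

SE* = 0.4305

Bootstrap SE is the standard deviation of the 10 replicate 10% trimmed means.
Mean of replicates: (7.644 + 7.305 + 6.669 + 7.046 + 7.312 + 6.689 + 6.393 + 7.743 + 6.983 + 7.133) / 10 = 70.91700 / 10 = 7.09170
Sum of squared deviations: (+0.55230)² + (+0.21330)² + (−0.42270)² + (−0.04570)² + (+0.22030)² + (−0.40270)² + (−0.69870)² + (+0.65130)² + (−0.10870)² + (+0.04130)² = 1.66789
Variance = 1.66789 / 9 = 0.18532
SE* = √0.18532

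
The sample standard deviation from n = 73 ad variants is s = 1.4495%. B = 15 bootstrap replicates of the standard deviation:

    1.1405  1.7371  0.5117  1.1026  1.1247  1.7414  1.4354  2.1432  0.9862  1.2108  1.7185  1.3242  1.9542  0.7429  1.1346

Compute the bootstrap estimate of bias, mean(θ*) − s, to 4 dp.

mean(θ*) = (1.1405 + 1.7371 + 0.5117 + 1.1026 + 1.1247 + 1.7414 + 1.4354 + 2.1432 + 0.9862 + 1.2108 + 1.7185 + 1.3242 + 1.9542 + 0.7429 + 1.1346) / 15 = 1.33387
bias = 1.33387 − 1.4495

bias = −0.1156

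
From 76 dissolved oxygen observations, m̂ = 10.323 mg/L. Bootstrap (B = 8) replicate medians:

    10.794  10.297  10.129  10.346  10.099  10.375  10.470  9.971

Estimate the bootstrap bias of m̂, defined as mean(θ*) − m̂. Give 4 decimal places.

bias = −0.0129

mean(θ*) = (10.794 + 10.297 + 10.129 + 10.346 + 10.099 + 10.375 + 10.470 + 9.971) / 8 = 10.31012
bias = 10.31012 − 10.323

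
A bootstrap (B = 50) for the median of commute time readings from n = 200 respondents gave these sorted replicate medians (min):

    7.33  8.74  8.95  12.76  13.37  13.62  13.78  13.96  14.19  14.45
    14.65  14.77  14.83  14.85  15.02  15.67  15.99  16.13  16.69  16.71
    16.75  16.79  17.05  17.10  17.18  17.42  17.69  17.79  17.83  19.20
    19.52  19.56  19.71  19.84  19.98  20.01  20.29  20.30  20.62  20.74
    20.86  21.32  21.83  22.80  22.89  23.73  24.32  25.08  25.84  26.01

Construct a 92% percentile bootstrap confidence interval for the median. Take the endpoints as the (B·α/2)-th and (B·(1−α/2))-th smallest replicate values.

α = 0.08; lower rank = 50 × 0.040 = 2; upper rank = 50 × 0.960 = 48.
The 2nd smallest replicate is 8.74; the 48th is 25.08.

(8.74, 25.08)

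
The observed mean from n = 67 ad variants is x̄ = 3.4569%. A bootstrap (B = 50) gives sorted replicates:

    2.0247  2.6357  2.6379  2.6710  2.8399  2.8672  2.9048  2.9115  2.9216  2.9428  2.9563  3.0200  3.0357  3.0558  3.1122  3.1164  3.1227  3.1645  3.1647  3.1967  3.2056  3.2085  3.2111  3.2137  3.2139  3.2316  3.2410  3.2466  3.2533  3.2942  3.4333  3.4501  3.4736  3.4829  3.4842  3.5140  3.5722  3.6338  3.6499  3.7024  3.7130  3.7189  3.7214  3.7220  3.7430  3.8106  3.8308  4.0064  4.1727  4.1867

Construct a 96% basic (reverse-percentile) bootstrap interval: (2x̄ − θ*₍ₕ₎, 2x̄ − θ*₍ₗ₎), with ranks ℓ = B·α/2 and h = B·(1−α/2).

(2.7411, 4.8891)

Percentile endpoints at ranks 1 and 49: θ*₍1₎ = 2.0247, θ*₍49₎ = 4.1727.
Basic interval reflects these around x̄:
  lower = 2 × 3.4569 − 4.1727 = 2.7411
  upper = 2 × 3.4569 − 2.0247 = 4.8891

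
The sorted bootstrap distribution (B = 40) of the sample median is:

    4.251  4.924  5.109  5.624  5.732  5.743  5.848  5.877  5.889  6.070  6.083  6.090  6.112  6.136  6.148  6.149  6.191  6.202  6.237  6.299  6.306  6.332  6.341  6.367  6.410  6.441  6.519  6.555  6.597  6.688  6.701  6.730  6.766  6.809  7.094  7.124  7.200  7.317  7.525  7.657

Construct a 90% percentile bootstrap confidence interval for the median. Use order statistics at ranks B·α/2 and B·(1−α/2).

(4.924, 7.317)

α = 0.10; lower rank = 40 × 0.050 = 2; upper rank = 40 × 0.950 = 38.
The 2nd smallest replicate is 4.924; the 38th is 7.317.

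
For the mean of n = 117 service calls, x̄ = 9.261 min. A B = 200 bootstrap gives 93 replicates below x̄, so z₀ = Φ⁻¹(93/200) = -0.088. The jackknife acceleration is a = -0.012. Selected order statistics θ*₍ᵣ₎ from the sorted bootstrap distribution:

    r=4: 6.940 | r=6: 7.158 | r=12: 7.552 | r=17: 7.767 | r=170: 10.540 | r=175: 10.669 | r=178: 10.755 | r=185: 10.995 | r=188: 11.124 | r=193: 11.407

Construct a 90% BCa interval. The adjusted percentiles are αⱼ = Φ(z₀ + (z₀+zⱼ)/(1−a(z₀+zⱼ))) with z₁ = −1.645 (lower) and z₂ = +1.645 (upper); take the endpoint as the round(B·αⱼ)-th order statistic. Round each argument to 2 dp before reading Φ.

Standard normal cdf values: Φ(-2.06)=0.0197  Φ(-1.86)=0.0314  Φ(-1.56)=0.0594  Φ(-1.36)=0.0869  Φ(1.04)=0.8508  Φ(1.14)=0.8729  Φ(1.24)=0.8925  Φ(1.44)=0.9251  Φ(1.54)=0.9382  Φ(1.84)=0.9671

Lower: z₀ + z₁ = -0.088 + (-1.645) = -1.733; 1 − a(z₀+z₁) = 1 − (-0.012)(-1.733) = 0.9792; argument = -0.088 + (-1.733)/0.9792 = -1.8578 → -1.86.
α₁ = Φ(-1.86) = 0.0314; rank = round(200 × 0.0314) = 6; θ*₍6₎ = 7.158.
Upper: z₀ + z₂ = 1.557; 1 − a(z₀+z₂) = 1.0187; argument = 1.4404 → 1.44; α₂ = 0.9251; rank = 185; θ*₍185₎ = 10.995.

(7.158, 10.995)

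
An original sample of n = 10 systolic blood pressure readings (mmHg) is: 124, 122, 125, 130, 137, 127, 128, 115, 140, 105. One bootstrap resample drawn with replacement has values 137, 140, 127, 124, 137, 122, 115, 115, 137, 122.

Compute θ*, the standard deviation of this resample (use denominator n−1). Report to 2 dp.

θ* = 9.50

Mean = 127.6000; sum of squared deviations = 812.4000
s² = 812.4000 / 9 = 90.2667
s = √90.2667 = 9.50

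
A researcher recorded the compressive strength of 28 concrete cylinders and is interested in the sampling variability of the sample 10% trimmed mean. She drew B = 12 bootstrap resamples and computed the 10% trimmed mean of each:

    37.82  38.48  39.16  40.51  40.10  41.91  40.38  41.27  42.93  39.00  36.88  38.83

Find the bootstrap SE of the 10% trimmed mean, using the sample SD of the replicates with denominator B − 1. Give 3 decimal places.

SE* = 1.745

Bootstrap SE is the standard deviation of the 12 replicate 10% trimmed means.
Mean of replicates: (37.82 + 38.48 + 39.16 + 40.51 + 40.10 + 41.91 + 40.38 + 41.27 + 42.93 + 39.00 + 36.88 + 38.83) / 12 = 477.2700 / 12 = 39.7725
Sum of squared deviations: (−1.9525)² + (−1.2925)² + (−0.6125)² + (+0.7375)² + (+0.3275)² + (+2.1375)² + (+0.6075)² + (+1.4975)² + (+3.1575)² + (−0.7725)² + (−2.8925)² + (−0.9425)² = 33.5110
Variance = 33.5110 / 11 = 3.0465
SE* = √3.0465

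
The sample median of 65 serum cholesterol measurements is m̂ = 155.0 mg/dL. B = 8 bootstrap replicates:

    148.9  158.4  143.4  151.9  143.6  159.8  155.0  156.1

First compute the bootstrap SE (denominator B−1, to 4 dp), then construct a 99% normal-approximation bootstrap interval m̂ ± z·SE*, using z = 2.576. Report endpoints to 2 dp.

(138.66, 171.34)

Mean of replicates = 152.1375; sum of squared deviations = 281.5988; SE* = √(281.5988/7) = 6.3426
Margin = 2.576 × 6.3426 = 16.339
Interval: 155.0 ± 16.339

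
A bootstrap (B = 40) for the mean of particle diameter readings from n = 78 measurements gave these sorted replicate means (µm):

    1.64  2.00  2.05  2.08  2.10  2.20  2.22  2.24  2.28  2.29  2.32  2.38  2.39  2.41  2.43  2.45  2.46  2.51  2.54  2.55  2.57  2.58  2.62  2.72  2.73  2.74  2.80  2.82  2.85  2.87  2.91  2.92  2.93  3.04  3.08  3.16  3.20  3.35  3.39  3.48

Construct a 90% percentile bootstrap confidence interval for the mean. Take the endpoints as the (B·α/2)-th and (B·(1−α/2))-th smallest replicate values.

α = 0.10; lower rank = 40 × 0.050 = 2; upper rank = 40 × 0.950 = 38.
The 2nd smallest replicate is 2.00; the 38th is 3.35.

(2.00, 3.35)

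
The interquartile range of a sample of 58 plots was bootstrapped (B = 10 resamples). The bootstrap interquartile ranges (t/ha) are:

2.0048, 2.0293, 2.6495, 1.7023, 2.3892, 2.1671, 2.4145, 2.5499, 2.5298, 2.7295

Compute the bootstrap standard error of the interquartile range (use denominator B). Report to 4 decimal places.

SE* = 0.3123

Bootstrap SE is the standard deviation of the 10 replicate interquartile ranges.
Mean of replicates: (2.0048 + 2.0293 + 2.6495 + 1.7023 + 2.3892 + 2.1671 + 2.4145 + 2.5499 + 2.5298 + 2.7295) / 10 = 23.16590 / 10 = 2.31659
Sum of squared deviations: (−0.31179)² + (−0.28729)² + (+0.33291)² + (−0.61429)² + (+0.07261)² + (−0.14949)² + (+0.09791)² + (+0.23331)² + (+0.21321)² + (+0.41291)² = 0.97552
Variance = 0.97552 / 10 = 0.09755
SE* = √0.09755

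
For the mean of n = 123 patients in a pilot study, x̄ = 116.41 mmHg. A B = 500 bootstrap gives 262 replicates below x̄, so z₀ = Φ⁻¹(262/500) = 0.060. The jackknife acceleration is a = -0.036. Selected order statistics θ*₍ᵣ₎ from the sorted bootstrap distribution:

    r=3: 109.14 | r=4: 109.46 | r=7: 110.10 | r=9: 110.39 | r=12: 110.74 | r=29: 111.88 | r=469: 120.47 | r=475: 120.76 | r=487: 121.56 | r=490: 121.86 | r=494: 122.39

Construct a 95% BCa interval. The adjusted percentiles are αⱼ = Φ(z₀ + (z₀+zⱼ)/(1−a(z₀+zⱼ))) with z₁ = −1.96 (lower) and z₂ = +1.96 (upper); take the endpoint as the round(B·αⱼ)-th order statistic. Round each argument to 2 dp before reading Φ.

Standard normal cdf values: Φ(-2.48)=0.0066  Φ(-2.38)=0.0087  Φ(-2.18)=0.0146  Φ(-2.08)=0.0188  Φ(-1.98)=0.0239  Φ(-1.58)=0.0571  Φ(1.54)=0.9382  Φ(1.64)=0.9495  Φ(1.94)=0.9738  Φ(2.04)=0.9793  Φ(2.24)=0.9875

(110.74, 121.56)

Lower: z₀ + z₁ = 0.060 + (-1.960) = -1.900; 1 − a(z₀+z₁) = 1 − (-0.036)(-1.900) = 0.9316; argument = 0.060 + (-1.900)/0.9316 = -1.9795 → -1.98.
α₁ = Φ(-1.98) = 0.0239; rank = round(500 × 0.0239) = 12; θ*₍12₎ = 110.74.
Upper: z₀ + z₂ = 2.020; 1 − a(z₀+z₂) = 1.0727; argument = 1.9431 → 1.94; α₂ = 0.9738; rank = 487; θ*₍487₎ = 121.56.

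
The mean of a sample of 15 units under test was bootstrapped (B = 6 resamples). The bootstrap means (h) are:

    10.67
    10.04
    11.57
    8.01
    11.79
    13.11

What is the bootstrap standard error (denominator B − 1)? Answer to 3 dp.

Bootstrap SE is the standard deviation of the 6 replicate means.
Mean of replicates: (10.67 + 10.04 + 11.57 + 8.01 + 11.79 + 13.11) / 6 = 65.1900 / 6 = 10.8650
Sum of squared deviations: (−0.1950)² + (−0.8250)² + (+0.7050)² + (−2.8550)² + (+0.9250)² + (+2.2450)² = 15.2623
Variance = 15.2623 / 5 = 3.0525
SE* = √3.0525

SE* = 1.747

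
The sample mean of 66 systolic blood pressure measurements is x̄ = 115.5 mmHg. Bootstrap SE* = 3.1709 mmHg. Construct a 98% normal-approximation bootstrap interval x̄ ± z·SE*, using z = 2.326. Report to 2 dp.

(108.12, 122.88)

Margin = 2.326 × 3.1709 = 7.376
Interval: 115.5 ± 7.376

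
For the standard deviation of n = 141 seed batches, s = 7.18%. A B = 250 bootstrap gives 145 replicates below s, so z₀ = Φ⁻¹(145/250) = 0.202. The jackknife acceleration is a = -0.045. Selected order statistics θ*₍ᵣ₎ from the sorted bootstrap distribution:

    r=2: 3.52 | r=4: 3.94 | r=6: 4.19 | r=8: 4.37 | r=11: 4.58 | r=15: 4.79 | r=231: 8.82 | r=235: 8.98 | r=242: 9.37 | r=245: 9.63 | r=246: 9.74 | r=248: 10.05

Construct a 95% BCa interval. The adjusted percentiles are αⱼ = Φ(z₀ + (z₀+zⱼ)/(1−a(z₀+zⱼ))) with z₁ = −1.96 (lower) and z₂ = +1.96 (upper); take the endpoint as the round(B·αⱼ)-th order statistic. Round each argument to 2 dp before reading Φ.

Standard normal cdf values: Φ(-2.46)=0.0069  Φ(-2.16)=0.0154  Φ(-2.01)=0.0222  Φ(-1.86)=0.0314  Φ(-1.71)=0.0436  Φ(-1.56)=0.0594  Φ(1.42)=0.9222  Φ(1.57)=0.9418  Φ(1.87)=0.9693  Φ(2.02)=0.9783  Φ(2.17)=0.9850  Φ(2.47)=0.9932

(4.58, 9.74)

Lower: z₀ + z₁ = 0.202 + (-1.960) = -1.758; 1 − a(z₀+z₁) = 1 − (-0.045)(-1.758) = 0.9209; argument = 0.202 + (-1.758)/0.9209 = -1.7070 → -1.71.
α₁ = Φ(-1.71) = 0.0436; rank = round(250 × 0.0436) = 11; θ*₍11₎ = 4.58.
Upper: z₀ + z₂ = 2.162; 1 − a(z₀+z₂) = 1.0973; argument = 2.1723 → 2.17; α₂ = 0.9850; rank = 246; θ*₍246₎ = 9.74.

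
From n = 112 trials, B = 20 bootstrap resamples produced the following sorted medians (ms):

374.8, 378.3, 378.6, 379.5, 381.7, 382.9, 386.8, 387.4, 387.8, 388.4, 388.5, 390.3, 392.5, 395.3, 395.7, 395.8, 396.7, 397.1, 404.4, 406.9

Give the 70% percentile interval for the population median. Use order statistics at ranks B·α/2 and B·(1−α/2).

(378.6, 396.7)

α = 0.30; lower rank = 20 × 0.150 = 3; upper rank = 20 × 0.850 = 17.
The 3rd smallest replicate is 378.6; the 17th is 396.7.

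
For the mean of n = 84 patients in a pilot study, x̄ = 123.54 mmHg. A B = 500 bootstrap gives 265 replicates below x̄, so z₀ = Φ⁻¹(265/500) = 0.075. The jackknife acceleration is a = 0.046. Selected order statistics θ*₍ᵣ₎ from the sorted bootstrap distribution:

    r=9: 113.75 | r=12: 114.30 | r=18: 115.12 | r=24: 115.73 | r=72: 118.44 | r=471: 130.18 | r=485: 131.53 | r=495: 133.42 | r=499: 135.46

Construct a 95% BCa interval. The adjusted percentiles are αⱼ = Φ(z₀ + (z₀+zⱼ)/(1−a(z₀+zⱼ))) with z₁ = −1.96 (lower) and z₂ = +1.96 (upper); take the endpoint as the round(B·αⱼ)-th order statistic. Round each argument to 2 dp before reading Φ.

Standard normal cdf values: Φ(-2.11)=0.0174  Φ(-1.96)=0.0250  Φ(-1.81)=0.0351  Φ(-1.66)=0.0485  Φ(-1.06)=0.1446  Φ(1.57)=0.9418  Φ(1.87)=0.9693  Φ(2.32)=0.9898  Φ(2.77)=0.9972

Lower: z₀ + z₁ = 0.075 + (-1.960) = -1.885; 1 − a(z₀+z₁) = 1 − (0.046)(-1.885) = 1.0867; argument = 0.075 + (-1.885)/1.0867 = -1.6596 → -1.66.
α₁ = Φ(-1.66) = 0.0485; rank = round(500 × 0.0485) = 24; θ*₍24₎ = 115.73.
Upper: z₀ + z₂ = 2.035; 1 − a(z₀+z₂) = 0.9064; argument = 2.3202 → 2.32; α₂ = 0.9898; rank = 495; θ*₍495₎ = 133.42.

(115.73, 133.42)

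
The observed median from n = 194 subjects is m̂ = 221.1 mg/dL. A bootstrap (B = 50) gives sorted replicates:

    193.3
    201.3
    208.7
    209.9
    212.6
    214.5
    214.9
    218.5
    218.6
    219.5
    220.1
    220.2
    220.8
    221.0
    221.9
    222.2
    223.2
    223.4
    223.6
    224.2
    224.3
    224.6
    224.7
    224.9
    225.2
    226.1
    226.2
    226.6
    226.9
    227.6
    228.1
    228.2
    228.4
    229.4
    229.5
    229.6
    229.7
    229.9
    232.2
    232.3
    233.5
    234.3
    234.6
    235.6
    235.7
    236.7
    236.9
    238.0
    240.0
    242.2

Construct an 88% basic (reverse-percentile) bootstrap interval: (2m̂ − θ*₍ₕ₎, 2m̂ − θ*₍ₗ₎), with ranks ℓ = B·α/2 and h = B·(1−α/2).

Percentile endpoints at ranks 3 and 47: θ*₍3₎ = 208.7, θ*₍47₎ = 236.9.
Basic interval reflects these around m̂:
  lower = 2 × 221.1 − 236.9 = 205.3
  upper = 2 × 221.1 − 208.7 = 233.5

(205.3, 233.5)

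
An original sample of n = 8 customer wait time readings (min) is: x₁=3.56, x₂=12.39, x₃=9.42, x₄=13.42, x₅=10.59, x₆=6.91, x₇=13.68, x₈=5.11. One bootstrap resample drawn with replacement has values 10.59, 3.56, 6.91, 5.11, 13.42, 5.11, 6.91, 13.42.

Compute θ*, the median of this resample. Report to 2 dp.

Sorted: 3.56, 5.11, 5.11, 6.91, 6.91, 10.59, 13.42, 13.42
Median = average of the two middle values = 6.91

θ* = 6.91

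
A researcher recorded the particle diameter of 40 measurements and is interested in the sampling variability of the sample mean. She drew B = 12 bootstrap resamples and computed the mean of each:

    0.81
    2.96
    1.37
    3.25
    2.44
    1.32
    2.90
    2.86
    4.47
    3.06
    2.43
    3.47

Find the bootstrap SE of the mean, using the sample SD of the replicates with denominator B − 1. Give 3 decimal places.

SE* = 1.026

Bootstrap SE is the standard deviation of the 12 replicate means.
Mean of replicates: (0.81 + 2.96 + 1.37 + 3.25 + 2.44 + 1.32 + 2.90 + 2.86 + 4.47 + 3.06 + 2.43 + 3.47) / 12 = 31.3400 / 12 = 2.6117
Sum of squared deviations: (−1.8017)² + (+0.3483)² + (−1.2417)² + (+0.6383)² + (−0.1717)² + (−1.2917)² + (+0.2883)² + (+0.2483)² + (+1.8583)² + (+0.4483)² + (−0.1817)² + (+0.8583)² = 11.5834
Variance = 11.5834 / 11 = 1.0530
SE* = √1.0530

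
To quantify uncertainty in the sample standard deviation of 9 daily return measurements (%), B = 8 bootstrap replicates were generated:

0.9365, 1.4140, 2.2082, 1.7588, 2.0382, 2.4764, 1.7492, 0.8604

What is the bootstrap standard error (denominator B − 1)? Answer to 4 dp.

SE* = 0.5791

Bootstrap SE is the standard deviation of the 8 replicate standard deviations.
Mean of replicates: (0.9365 + 1.4140 + 2.2082 + 1.7588 + 2.0382 + 2.4764 + 1.7492 + 0.8604) / 8 = 13.44170 / 8 = 1.68021
Sum of squared deviations: (−0.74371)² + (−0.26621)² + (+0.52799)² + (+0.07859)² + (+0.35799)² + (+0.79619)² + (+0.06899)² + (−0.81981)² = 2.34785
Variance = 2.34785 / 7 = 0.33541
SE* = √0.33541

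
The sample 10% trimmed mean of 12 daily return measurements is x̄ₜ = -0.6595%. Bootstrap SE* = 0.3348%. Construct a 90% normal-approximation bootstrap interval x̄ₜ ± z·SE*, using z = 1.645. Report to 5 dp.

Margin = 1.645 × 0.3348 = 0.550746
Interval: -0.6595 ± 0.550746

(-1.21025, -0.10875)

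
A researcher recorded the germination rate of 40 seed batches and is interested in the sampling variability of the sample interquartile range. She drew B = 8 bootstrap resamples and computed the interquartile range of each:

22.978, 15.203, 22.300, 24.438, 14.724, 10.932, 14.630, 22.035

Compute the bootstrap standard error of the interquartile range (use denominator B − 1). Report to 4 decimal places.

SE* = 5.0647

Bootstrap SE is the standard deviation of the 8 replicate interquartile ranges.
Mean of replicates: (22.978 + 15.203 + 22.300 + 24.438 + 14.724 + 10.932 + 14.630 + 22.035) / 8 = 147.24000 / 8 = 18.40500
Sum of squared deviations: (+4.57300)² + (−3.20200)² + (+3.89500)² + (+6.03300)² + (−3.68100)² + (−7.47300)² + (−3.77500)² + (+3.63000)² = 179.55626
Variance = 179.55626 / 7 = 25.65089
SE* = √25.65089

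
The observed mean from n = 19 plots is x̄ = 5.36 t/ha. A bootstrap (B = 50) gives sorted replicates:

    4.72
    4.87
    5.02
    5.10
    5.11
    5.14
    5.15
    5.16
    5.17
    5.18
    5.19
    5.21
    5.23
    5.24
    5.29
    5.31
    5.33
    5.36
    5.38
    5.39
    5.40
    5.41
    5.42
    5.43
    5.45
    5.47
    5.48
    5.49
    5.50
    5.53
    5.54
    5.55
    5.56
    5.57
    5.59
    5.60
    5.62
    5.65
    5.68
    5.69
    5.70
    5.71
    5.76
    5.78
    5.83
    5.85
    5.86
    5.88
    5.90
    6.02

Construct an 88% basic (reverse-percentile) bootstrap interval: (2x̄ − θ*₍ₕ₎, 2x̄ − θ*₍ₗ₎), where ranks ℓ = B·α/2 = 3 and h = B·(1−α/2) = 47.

Percentile endpoints at ranks 3 and 47: θ*₍3₎ = 5.02, θ*₍47₎ = 5.86.
Basic interval reflects these around x̄:
  lower = 2 × 5.36 − 5.86 = 4.86
  upper = 2 × 5.36 − 5.02 = 5.70

(4.86, 5.70)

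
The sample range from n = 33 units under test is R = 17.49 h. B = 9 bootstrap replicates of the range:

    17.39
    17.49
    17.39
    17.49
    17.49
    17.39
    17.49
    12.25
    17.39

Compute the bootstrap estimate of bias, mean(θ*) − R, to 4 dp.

mean(θ*) = (17.39 + 17.49 + 17.39 + 17.49 + 17.49 + 17.39 + 17.49 + 12.25 + 17.39) / 9 = 16.86333
bias = 16.86333 − 17.49

bias = −0.6267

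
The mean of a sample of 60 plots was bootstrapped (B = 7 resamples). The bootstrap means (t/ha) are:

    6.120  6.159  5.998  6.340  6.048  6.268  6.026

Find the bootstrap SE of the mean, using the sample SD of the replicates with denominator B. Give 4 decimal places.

SE* = 0.1187

Bootstrap SE is the standard deviation of the 7 replicate means.
Mean of replicates: (6.120 + 6.159 + 5.998 + 6.340 + 6.048 + 6.268 + 6.026) / 7 = 42.95900 / 7 = 6.13700
Sum of squared deviations: (−0.01700)² + (+0.02200)² + (−0.13900)² + (+0.20300)² + (−0.08900)² + (+0.13100)² + (−0.11100)² = 0.09871
Variance = 0.09871 / 7 = 0.01410
SE* = √0.01410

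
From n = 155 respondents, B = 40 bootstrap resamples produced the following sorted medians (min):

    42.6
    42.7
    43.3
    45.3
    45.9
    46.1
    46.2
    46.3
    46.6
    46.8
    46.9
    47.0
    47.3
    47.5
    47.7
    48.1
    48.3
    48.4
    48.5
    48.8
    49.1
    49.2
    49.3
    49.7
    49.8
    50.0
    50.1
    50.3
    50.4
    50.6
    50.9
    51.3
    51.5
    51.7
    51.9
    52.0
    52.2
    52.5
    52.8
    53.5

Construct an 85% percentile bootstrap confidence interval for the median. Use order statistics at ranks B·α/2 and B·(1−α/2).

(43.3, 52.2)

α = 0.15; lower rank = 40 × 0.075 = 3; upper rank = 40 × 0.925 = 37.
The 3rd smallest replicate is 43.3; the 37th is 52.2.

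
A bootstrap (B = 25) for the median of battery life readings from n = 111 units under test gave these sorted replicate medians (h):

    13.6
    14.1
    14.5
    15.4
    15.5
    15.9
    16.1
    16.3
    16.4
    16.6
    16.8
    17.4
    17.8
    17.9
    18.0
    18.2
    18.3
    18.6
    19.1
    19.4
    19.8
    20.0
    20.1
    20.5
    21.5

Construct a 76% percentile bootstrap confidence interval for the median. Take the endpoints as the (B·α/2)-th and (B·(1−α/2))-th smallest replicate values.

(14.5, 20.0)

α = 0.24; lower rank = 25 × 0.120 = 3; upper rank = 25 × 0.880 = 22.
The 3rd smallest replicate is 14.5; the 22nd is 20.0.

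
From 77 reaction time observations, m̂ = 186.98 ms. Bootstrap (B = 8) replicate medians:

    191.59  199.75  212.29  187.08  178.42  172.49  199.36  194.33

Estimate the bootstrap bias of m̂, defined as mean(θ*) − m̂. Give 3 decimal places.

mean(θ*) = (191.59 + 199.75 + 212.29 + 187.08 + 178.42 + 172.49 + 199.36 + 194.33) / 8 = 191.9137
bias = 191.9137 − 186.98

bias = +4.934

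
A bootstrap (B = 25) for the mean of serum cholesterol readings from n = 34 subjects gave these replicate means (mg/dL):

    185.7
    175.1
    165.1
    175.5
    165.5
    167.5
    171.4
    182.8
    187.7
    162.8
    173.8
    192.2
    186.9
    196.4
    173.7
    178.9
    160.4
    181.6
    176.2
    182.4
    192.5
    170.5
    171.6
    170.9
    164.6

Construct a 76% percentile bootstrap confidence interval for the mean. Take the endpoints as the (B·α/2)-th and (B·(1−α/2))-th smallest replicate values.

(164.6, 187.7)

Sorted replicates: 160.4, 162.8, 164.6, 165.1, 165.5, 167.5, 170.5, 170.9, 171.4, 171.6, 173.7, 173.8, 175.1, 175.5, 176.2, 178.9, 181.6, 182.4, 182.8, 185.7, 186.9, 187.7, 192.2, 192.5, 196.4
α = 0.24; lower rank = 25 × 0.120 = 3; upper rank = 25 × 0.880 = 22.
The 3rd smallest replicate is 164.6; the 22nd is 187.7.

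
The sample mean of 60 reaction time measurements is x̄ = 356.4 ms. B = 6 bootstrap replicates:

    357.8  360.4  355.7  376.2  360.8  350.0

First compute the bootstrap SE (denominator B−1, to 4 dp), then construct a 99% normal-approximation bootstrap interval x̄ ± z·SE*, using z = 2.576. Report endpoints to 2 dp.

Mean of replicates = 360.1500; sum of squared deviations = 386.4350; SE* = √(386.4350/5) = 8.7913
Margin = 2.576 × 8.7913 = 22.646
Interval: 356.4 ± 22.646

(333.75, 379.05)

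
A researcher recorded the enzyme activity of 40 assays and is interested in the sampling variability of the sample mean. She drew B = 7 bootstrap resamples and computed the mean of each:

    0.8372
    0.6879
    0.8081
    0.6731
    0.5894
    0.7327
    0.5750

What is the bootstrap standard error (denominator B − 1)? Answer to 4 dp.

Bootstrap SE is the standard deviation of the 7 replicate means.
Mean of replicates: (0.8372 + 0.6879 + 0.8081 + 0.6731 + 0.5894 + 0.7327 + 0.5750) / 7 = 4.903400 / 7 = 0.700486
Sum of squared deviations: (+0.136714)² + (−0.012586)² + (+0.107614)² + (−0.027386)² + (−0.111086)² + (+0.032214)² + (−0.125486)² = 0.060304
Variance = 0.060304 / 6 = 0.010051
SE* = √0.010051

SE* = 0.1003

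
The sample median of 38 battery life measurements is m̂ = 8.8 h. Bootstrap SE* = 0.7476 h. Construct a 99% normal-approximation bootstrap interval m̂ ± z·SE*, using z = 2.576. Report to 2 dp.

Margin = 2.576 × 0.7476 = 1.926
Interval: 8.8 ± 1.926

(6.87, 10.73)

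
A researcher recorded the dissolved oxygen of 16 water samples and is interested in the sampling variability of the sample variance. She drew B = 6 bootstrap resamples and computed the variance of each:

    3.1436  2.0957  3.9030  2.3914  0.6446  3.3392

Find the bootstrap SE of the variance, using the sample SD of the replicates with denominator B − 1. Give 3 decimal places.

SE* = 1.154

Bootstrap SE is the standard deviation of the 6 replicate variances.
Mean of replicates: (3.1436 + 2.0957 + 3.9030 + 2.3914 + 0.6446 + 3.3392) / 6 = 15.51750 / 6 = 2.58625
Sum of squared deviations: (+0.55735)² + (−0.49055)² + (+1.31675)² + (−0.19485)² + (−1.94165)² + (+0.75295)² = 6.66001
Variance = 6.66001 / 5 = 1.33200
SE* = √1.33200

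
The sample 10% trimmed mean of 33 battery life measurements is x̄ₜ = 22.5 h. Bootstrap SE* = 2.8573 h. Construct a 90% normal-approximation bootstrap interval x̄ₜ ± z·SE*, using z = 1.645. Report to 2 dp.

(17.80, 27.20)

Margin = 1.645 × 2.8573 = 4.700
Interval: 22.5 ± 4.700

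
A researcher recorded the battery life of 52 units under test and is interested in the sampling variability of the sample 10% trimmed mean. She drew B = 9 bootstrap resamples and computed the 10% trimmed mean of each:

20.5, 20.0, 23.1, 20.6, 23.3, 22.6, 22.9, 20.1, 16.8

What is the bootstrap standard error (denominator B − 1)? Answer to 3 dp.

SE* = 2.111

Bootstrap SE is the standard deviation of the 9 replicate 10% trimmed means.
Mean of replicates: (20.5 + 20.0 + 23.1 + 20.6 + 23.3 + 22.6 + 22.9 + 20.1 + 16.8) / 9 = 189.9000 / 9 = 21.1000
Sum of squared deviations: (−0.6000)² + (−1.1000)² + (+2.0000)² + (−0.5000)² + (+2.2000)² + (+1.5000)² + (+1.8000)² + (−1.0000)² + (−4.3000)² = 35.6400
Variance = 35.6400 / 8 = 4.4550
SE* = √4.4550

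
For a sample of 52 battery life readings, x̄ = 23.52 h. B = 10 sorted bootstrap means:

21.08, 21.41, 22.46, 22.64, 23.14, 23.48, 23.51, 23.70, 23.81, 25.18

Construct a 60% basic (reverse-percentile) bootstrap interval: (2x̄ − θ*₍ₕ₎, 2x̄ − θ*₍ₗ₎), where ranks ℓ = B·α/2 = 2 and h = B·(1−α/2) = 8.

Percentile endpoints at ranks 2 and 8: θ*₍2₎ = 21.41, θ*₍8₎ = 23.70.
Basic interval reflects these around x̄:
  lower = 2 × 23.52 − 23.70 = 23.34
  upper = 2 × 23.52 − 21.41 = 25.63

(23.34, 25.63)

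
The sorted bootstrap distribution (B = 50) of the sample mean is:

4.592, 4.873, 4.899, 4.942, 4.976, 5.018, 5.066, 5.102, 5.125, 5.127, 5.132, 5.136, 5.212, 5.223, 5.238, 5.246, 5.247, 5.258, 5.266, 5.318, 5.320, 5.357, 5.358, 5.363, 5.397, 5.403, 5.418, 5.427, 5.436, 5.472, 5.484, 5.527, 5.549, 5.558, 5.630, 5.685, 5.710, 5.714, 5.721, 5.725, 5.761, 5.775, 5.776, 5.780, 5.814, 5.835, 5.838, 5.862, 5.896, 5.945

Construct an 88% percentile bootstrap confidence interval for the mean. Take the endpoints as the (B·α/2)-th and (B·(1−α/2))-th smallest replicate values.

(4.899, 5.838)

α = 0.12; lower rank = 50 × 0.060 = 3; upper rank = 50 × 0.940 = 47.
The 3rd smallest replicate is 4.899; the 47th is 5.838.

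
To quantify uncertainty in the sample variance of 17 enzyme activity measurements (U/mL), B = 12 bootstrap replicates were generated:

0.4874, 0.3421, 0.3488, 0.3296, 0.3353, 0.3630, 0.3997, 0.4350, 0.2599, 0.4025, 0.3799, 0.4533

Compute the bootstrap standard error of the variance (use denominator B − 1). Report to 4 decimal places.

SE* = 0.0621

Bootstrap SE is the standard deviation of the 12 replicate variances.
Mean of replicates: (0.4874 + 0.3421 + 0.3488 + 0.3296 + 0.3353 + 0.3630 + 0.3997 + 0.4350 + 0.2599 + 0.4025 + 0.3799 + 0.4533) / 12 = 4.53650 / 12 = 0.37804
Sum of squared deviations: (+0.10936)² + (−0.03594)² + (−0.02924)² + (−0.04844)² + (−0.04274)² + (−0.01504)² + (+0.02166)² + (+0.05696)² + (−0.11814)² + (+0.02446)² + (+0.00186)² + (+0.07526)² = 0.04244
Variance = 0.04244 / 11 = 0.00386
SE* = √0.00386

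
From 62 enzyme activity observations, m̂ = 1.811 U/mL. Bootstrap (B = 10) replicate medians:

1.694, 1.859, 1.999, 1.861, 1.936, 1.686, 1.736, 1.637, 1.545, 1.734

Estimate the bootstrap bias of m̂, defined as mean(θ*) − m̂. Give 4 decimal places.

bias = −0.0423

mean(θ*) = (1.694 + 1.859 + 1.999 + 1.861 + 1.936 + 1.686 + 1.736 + 1.637 + 1.545 + 1.734) / 10 = 1.76870
bias = 1.76870 − 1.811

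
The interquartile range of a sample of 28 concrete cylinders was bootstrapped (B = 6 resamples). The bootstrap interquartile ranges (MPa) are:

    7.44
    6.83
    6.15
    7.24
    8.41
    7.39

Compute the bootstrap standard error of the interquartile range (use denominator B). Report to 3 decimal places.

SE* = 0.682

Bootstrap SE is the standard deviation of the 6 replicate interquartile ranges.
Mean of replicates: (7.44 + 6.83 + 6.15 + 7.24 + 8.41 + 7.39) / 6 = 43.4600 / 6 = 7.2433
Sum of squared deviations: (+0.1967)² + (−0.4133)² + (−1.0933)² + (−0.0033)² + (+1.1667)² + (+0.1467)² = 2.7875
Variance = 2.7875 / 6 = 0.4646
SE* = √0.4646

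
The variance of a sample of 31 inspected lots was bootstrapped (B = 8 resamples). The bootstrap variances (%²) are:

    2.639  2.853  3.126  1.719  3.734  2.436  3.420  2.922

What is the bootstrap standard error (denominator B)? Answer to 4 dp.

Bootstrap SE is the standard deviation of the 8 replicate variances.
Mean of replicates: (2.639 + 2.853 + 3.126 + 1.719 + 3.734 + 2.436 + 3.420 + 2.922) / 8 = 22.84900 / 8 = 2.85613
Sum of squared deviations: (−0.21713)² + (−0.00312)² + (+0.26987)² + (−1.13712)² + (+0.87787)² + (−0.42013)² + (+0.56387)² + (+0.06588)² = 2.68250
Variance = 2.68250 / 8 = 0.33531
SE* = √0.33531

SE* = 0.5791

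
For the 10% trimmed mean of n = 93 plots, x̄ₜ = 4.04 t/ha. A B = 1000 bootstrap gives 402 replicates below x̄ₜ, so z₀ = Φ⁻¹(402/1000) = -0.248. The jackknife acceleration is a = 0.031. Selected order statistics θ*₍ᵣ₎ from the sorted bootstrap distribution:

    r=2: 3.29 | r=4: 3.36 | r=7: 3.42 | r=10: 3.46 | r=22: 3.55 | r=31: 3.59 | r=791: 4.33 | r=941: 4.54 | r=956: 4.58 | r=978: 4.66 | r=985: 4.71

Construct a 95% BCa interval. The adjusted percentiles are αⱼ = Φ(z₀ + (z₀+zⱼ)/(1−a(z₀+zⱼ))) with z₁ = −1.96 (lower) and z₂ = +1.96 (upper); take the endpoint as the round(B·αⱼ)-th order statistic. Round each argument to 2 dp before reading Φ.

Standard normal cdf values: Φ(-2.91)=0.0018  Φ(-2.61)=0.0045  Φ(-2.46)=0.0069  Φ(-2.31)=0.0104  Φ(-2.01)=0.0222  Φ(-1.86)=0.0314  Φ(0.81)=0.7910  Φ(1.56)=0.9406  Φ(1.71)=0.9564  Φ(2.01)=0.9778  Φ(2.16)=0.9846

Lower: z₀ + z₁ = -0.248 + (-1.960) = -2.208; 1 − a(z₀+z₁) = 1 − (0.031)(-2.208) = 1.0684; argument = -0.248 + (-2.208)/1.0684 = -2.3145 → -2.31.
α₁ = Φ(-2.31) = 0.0104; rank = round(1000 × 0.0104) = 10; θ*₍10₎ = 3.46.
Upper: z₀ + z₂ = 1.712; 1 − a(z₀+z₂) = 0.9469; argument = 1.5600 → 1.56; α₂ = 0.9406; rank = 941; θ*₍941₎ = 4.54.

(3.46, 4.54)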